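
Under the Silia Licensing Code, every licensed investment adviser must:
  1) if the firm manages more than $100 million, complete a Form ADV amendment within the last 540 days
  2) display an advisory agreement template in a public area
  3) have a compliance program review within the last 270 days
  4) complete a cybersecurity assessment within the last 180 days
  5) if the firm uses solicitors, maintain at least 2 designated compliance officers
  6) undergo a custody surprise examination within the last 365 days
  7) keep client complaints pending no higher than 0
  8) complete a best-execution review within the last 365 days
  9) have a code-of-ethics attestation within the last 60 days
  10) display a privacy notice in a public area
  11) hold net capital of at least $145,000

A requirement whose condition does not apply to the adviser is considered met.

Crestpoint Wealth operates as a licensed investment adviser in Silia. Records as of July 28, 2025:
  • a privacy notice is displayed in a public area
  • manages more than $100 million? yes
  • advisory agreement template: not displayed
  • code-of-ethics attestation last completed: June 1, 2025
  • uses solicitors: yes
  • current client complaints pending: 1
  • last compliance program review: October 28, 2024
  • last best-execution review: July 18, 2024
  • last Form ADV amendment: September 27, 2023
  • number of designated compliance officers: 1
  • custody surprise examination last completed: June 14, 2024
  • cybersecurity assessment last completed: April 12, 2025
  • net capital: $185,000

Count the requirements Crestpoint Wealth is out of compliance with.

7

1. condition 'manages more than $100 million' holds; Form ADV amendment 670 days ago vs limit 540 → not met
2. advisory agreement template absent → not met
3. compliance program review 273 days ago vs limit 270 → not met
4. cybersecurity assessment 107 days ago vs limit 180 → met
5. condition 'uses solicitors' holds; designated compliance officers 1 < 2 → not met
6. custody surprise examination 409 days ago vs limit 365 → not met
7. client complaints pending 1 > 0 → not met
8. best-execution review 375 days ago vs limit 365 → not met
9. code-of-ethics attestation 57 days ago vs limit 60 → met
10. privacy notice present → met
11. net capital $185,000 ≥ $145,000 → met
Not met: 7 of 11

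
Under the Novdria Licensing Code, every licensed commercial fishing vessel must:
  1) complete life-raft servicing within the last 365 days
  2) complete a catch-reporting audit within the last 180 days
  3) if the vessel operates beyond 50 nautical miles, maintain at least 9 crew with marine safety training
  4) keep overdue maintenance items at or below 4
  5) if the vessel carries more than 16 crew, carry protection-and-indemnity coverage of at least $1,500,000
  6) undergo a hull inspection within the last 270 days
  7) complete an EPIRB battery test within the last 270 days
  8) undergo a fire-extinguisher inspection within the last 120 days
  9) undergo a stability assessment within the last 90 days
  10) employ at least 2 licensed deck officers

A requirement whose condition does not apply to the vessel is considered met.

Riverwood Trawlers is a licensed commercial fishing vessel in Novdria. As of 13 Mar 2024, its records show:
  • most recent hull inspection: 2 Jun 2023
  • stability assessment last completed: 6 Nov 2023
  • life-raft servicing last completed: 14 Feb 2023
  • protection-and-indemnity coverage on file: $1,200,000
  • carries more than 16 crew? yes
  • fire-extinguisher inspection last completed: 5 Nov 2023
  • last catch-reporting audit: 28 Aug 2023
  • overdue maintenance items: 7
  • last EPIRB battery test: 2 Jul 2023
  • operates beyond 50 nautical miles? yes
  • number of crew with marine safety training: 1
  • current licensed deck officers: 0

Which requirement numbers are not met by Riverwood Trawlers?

1, 2, 3, 4, 5, 6, 8, 9, 10

1. life-raft servicing 393 days ago vs limit 365 → not met
2. catch-reporting audit 198 days ago vs limit 180 → not met
3. condition 'operates beyond 50 nautical miles' holds; crew with marine safety training 1 < 9 → not met
4. overdue maintenance items 7 > 4 → not met
5. condition 'carries more than 16 crew' holds; protection-and-indemnity coverage $1,200,000 < $1,500,000 → not met
6. hull inspection 285 days ago vs limit 270 → not met
7. EPIRB battery test 255 days ago vs limit 270 → met
8. fire-extinguisher inspection 129 days ago vs limit 120 → not met
9. stability assessment 128 days ago vs limit 90 → not met
10. licensed deck officers 0 < 2 → not met
Not met: 1, 2, 3, 4, 5, 6, 8, 9, 10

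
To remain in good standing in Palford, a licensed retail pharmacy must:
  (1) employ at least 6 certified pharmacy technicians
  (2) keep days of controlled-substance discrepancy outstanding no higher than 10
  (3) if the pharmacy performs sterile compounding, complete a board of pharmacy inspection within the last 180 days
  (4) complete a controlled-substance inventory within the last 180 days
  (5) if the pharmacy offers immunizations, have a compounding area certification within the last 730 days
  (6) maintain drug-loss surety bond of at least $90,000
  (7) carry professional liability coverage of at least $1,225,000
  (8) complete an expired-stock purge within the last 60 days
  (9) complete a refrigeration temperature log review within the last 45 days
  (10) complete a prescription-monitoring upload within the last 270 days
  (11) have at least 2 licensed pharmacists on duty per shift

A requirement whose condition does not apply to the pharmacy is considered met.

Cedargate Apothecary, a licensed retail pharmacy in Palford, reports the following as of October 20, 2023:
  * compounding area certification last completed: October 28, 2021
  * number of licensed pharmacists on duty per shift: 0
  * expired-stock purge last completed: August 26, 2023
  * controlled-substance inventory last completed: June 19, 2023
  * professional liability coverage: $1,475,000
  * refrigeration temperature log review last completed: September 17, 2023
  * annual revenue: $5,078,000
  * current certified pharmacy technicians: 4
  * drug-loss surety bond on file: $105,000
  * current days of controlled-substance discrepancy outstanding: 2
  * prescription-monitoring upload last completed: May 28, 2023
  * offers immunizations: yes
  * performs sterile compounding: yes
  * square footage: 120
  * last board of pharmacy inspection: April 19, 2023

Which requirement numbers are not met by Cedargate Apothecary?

1, 3, 11

1. certified pharmacy technicians 4 < 6 → not met
2. days of controlled-substance discrepancy outstanding 2 ≤ 10 → met
3. condition 'performs sterile compounding' holds; board of pharmacy inspection 184 days ago vs limit 180 → not met
4. controlled-substance inventory 123 days ago vs limit 180 → met
5. condition 'offers immunizations' holds; compounding area certification 722 days ago vs limit 730 → met
6. drug-loss surety bond $105,000 ≥ $90,000 → met
7. professional liability coverage $1,475,000 ≥ $1,225,000 → met
8. expired-stock purge 55 days ago vs limit 60 → met
9. refrigeration temperature log review 33 days ago vs limit 45 → met
10. prescription-monitoring upload 145 days ago vs limit 270 → met
11. licensed pharmacists on duty per shift 0 < 2 → not met
Not met: 1, 3, 11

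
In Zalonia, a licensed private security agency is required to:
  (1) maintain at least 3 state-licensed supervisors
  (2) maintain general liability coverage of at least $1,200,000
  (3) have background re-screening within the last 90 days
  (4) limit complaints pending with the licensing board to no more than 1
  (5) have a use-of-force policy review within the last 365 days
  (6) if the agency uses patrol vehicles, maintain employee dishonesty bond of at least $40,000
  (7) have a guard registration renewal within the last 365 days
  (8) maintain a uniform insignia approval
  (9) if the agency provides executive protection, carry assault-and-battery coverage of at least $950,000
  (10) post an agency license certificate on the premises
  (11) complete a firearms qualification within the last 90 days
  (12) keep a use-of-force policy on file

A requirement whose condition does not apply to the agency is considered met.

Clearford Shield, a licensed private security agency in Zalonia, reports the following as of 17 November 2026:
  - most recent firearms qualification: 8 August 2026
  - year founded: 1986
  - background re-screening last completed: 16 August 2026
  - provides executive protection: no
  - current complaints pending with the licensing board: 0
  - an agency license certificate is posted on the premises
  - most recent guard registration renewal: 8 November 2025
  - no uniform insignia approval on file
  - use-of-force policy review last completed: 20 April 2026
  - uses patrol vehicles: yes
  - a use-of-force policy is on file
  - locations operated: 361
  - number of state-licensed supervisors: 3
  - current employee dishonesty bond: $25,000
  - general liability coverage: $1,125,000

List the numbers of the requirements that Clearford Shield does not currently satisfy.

2, 3, 6, 7, 8, 11

1. state-licensed supervisors 3 ≥ 3 → met
2. general liability coverage $1,125,000 < $1,200,000 → not met
3. background re-screening 93 days ago vs limit 90 → not met
4. complaints pending with the licensing board 0 ≤ 1 → met
5. use-of-force policy review 211 days ago vs limit 365 → met
6. condition 'uses patrol vehicles' holds; employee dishonesty bond $25,000 < $40,000 → not met
7. guard registration renewal 374 days ago vs limit 365 → not met
8. uniform insignia approval absent → not met
9. condition 'provides executive protection' does not hold → requirement n/a → met
10. agency license certificate present → met
11. firearms qualification 101 days ago vs limit 90 → not met
12. use-of-force policy present → met
Not met: 2, 3, 6, 7, 8, 11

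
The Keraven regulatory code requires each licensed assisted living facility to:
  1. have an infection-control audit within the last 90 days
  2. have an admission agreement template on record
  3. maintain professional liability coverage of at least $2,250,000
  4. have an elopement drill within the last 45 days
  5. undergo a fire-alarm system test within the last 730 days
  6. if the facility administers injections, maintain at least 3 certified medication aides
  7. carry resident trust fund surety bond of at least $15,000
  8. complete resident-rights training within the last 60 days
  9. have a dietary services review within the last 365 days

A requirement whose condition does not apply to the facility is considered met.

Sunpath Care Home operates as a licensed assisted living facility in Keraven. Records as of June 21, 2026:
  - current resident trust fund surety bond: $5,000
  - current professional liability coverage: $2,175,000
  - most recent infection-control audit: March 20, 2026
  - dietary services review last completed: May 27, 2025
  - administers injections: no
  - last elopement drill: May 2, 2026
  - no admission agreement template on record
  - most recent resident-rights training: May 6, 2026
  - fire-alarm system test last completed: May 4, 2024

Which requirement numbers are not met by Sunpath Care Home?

1. infection-control audit 93 days ago vs limit 90 → not met
2. admission agreement template absent → not met
3. professional liability coverage $2,175,000 < $2,250,000 → not met
4. elopement drill 50 days ago vs limit 45 → not met
5. fire-alarm system test 778 days ago vs limit 730 → not met
6. condition 'administers injections' does not hold → requirement n/a → met
7. resident trust fund surety bond $5,000 < $15,000 → not met
8. resident-rights training 46 days ago vs limit 60 → met
9. dietary services review 390 days ago vs limit 365 → not met
Not met: 1, 2, 3, 4, 5, 7, 9

1, 2, 3, 4, 5, 7, 9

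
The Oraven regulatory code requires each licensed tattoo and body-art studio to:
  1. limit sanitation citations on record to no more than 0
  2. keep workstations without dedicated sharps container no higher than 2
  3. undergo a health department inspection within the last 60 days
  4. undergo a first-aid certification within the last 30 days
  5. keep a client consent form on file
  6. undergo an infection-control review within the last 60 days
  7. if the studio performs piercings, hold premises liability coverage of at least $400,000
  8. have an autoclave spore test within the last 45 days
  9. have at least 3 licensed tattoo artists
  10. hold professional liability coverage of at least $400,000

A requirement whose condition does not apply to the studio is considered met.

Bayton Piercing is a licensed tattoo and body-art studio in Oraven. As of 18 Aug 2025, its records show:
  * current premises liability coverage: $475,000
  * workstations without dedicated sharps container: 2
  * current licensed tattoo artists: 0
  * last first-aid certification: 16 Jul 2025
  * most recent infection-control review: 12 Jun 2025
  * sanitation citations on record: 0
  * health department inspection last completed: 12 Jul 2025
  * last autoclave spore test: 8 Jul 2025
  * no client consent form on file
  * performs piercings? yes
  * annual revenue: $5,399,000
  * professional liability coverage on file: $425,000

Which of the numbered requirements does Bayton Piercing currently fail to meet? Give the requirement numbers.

4, 5, 6, 9

1. sanitation citations on record 0 ≤ 0 → met
2. workstations without dedicated sharps container 2 ≤ 2 → met
3. health department inspection 37 days ago vs limit 60 → met
4. first-aid certification 33 days ago vs limit 30 → not met
5. client consent form absent → not met
6. infection-control review 67 days ago vs limit 60 → not met
7. condition 'performs piercings' holds; premises liability coverage $475,000 ≥ $400,000 → met
8. autoclave spore test 41 days ago vs limit 45 → met
9. licensed tattoo artists 0 < 3 → not met
10. professional liability coverage $425,000 ≥ $400,000 → met
Not met: 4, 5, 6, 9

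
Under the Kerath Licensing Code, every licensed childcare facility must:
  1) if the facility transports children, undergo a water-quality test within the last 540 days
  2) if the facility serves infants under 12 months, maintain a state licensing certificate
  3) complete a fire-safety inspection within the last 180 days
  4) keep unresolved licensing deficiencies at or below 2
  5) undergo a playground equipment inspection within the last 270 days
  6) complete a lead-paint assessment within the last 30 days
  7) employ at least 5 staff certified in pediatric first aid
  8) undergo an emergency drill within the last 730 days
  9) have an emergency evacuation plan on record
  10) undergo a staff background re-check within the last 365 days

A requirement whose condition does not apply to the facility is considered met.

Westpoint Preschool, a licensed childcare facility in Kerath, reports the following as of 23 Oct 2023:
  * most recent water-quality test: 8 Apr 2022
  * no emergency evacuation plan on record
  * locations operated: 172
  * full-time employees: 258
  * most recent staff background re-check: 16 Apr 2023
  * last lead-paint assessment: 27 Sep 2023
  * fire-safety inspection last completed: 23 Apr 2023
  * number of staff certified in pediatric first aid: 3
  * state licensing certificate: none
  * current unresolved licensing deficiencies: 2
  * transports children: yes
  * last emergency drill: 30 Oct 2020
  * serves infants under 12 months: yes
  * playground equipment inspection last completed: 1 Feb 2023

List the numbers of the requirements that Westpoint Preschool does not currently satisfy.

1, 2, 3, 7, 8, 9

1. condition 'transports children' holds; water-quality test 563 days ago vs limit 540 → not met
2. condition 'serves infants under 12 months' holds; state licensing certificate absent → not met
3. fire-safety inspection 183 days ago vs limit 180 → not met
4. unresolved licensing deficiencies 2 ≤ 2 → met
5. playground equipment inspection 264 days ago vs limit 270 → met
6. lead-paint assessment 26 days ago vs limit 30 → met
7. staff certified in pediatric first aid 3 < 5 → not met
8. emergency drill 1088 days ago vs limit 730 → not met
9. emergency evacuation plan absent → not met
10. staff background re-check 190 days ago vs limit 365 → met
Not met: 1, 2, 3, 7, 8, 9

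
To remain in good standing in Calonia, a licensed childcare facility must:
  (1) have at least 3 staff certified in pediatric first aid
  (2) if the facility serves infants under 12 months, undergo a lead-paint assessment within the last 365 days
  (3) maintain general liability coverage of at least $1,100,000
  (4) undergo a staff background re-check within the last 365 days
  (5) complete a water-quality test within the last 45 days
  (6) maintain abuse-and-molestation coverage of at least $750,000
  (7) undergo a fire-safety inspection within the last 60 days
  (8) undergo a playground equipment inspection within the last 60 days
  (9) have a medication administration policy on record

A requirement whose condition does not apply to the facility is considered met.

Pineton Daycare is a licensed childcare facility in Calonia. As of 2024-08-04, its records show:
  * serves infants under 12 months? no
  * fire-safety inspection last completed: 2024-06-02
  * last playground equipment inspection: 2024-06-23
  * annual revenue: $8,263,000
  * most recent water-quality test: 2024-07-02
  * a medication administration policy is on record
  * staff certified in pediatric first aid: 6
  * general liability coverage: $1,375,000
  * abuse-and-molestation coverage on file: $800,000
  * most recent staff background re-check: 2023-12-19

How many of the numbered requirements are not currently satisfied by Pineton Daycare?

1

1. staff certified in pediatric first aid 6 ≥ 3 → met
2. condition 'serves infants under 12 months' does not hold → requirement n/a → met
3. general liability coverage $1,375,000 ≥ $1,100,000 → met
4. staff background re-check 229 days ago vs limit 365 → met
5. water-quality test 33 days ago vs limit 45 → met
6. abuse-and-molestation coverage $800,000 ≥ $750,000 → met
7. fire-safety inspection 63 days ago vs limit 60 → not met
8. playground equipment inspection 42 days ago vs limit 60 → met
9. medication administration policy present → met
Not met: 1 of 9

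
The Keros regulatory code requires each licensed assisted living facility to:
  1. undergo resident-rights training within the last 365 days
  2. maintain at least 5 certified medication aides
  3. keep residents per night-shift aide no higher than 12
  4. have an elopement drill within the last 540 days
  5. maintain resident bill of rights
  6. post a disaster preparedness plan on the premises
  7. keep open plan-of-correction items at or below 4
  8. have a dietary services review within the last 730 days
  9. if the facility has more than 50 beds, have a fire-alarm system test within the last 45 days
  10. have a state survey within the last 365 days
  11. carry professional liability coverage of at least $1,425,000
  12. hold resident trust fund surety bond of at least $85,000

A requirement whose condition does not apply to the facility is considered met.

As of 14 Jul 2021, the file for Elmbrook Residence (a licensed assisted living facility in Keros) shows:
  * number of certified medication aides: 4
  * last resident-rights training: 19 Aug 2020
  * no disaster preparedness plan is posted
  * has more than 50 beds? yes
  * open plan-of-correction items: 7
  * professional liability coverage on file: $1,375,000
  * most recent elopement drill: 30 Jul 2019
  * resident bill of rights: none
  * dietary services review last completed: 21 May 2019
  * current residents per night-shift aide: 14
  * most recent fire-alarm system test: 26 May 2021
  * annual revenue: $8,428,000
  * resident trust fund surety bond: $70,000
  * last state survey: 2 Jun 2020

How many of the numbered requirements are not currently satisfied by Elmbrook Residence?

1. resident-rights training 329 days ago vs limit 365 → met
2. certified medication aides 4 < 5 → not met
3. residents per night-shift aide 14 > 12 → not met
4. elopement drill 715 days ago vs limit 540 → not met
5. resident bill of rights absent → not met
6. disaster preparedness plan absent → not met
7. open plan-of-correction items 7 > 4 → not met
8. dietary services review 785 days ago vs limit 730 → not met
9. condition 'has more than 50 beds' holds; fire-alarm system test 49 days ago vs limit 45 → not met
10. state survey 407 days ago vs limit 365 → not met
11. professional liability coverage $1,375,000 < $1,425,000 → not met
12. resident trust fund surety bond $70,000 < $85,000 → not met
Not met: 11 of 12

11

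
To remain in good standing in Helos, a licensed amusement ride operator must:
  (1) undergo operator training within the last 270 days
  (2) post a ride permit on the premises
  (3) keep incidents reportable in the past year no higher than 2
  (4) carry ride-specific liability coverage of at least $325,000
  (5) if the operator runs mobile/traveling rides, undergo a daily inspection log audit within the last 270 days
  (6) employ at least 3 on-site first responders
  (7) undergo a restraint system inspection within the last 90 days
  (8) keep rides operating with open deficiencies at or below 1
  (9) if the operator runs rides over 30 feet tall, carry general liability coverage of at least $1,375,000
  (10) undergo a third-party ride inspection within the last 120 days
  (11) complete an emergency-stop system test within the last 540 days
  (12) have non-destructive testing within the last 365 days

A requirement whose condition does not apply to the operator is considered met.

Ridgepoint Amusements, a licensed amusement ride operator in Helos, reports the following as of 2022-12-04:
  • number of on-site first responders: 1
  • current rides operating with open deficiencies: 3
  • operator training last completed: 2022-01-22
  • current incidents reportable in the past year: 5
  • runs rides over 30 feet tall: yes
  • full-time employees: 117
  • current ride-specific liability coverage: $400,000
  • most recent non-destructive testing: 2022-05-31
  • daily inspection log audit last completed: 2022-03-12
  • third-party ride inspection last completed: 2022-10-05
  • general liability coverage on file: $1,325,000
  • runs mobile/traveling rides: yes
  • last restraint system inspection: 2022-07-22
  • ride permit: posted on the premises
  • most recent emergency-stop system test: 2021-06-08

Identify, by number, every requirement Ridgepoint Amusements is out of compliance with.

1. operator training 316 days ago vs limit 270 → not met
2. ride permit present → met
3. incidents reportable in the past year 5 > 2 → not met
4. ride-specific liability coverage $400,000 ≥ $325,000 → met
5. condition 'runs mobile/traveling rides' holds; daily inspection log audit 267 days ago vs limit 270 → met
6. on-site first responders 1 < 3 → not met
7. restraint system inspection 135 days ago vs limit 90 → not met
8. rides operating with open deficiencies 3 > 1 → not met
9. condition 'runs rides over 30 feet tall' holds; general liability coverage $1,325,000 < $1,375,000 → not met
10. third-party ride inspection 60 days ago vs limit 120 → met
11. emergency-stop system test 544 days ago vs limit 540 → not met
12. non-destructive testing 187 days ago vs limit 365 → met
Not met: 1, 3, 6, 7, 8, 9, 11

1, 3, 6, 7, 8, 9, 11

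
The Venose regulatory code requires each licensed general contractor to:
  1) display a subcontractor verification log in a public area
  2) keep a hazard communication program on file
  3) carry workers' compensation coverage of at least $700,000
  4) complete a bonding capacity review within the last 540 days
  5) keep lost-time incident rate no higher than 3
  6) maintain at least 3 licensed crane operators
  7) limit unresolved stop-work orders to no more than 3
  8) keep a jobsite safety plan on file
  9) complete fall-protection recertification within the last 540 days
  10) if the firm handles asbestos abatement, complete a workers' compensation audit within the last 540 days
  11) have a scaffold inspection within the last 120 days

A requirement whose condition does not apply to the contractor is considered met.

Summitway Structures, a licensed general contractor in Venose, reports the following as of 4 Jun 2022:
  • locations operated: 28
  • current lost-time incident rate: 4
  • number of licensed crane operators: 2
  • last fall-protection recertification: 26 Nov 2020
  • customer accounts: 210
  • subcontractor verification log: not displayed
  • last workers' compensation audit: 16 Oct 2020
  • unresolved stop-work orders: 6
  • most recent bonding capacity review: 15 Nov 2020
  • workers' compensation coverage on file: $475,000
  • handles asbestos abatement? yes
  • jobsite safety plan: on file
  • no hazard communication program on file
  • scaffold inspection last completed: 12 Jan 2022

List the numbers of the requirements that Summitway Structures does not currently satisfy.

1. subcontractor verification log absent → not met
2. hazard communication program absent → not met
3. workers' compensation coverage $475,000 < $700,000 → not met
4. bonding capacity review 566 days ago vs limit 540 → not met
5. lost-time incident rate 4 > 3 → not met
6. licensed crane operators 2 < 3 → not met
7. unresolved stop-work orders 6 > 3 → not met
8. jobsite safety plan present → met
9. fall-protection recertification 555 days ago vs limit 540 → not met
10. condition 'handles asbestos abatement' holds; workers' compensation audit 596 days ago vs limit 540 → not met
11. scaffold inspection 143 days ago vs limit 120 → not met
Not met: 1, 2, 3, 4, 5, 6, 7, 9, 10, 11

1, 2, 3, 4, 5, 6, 7, 9, 10, 11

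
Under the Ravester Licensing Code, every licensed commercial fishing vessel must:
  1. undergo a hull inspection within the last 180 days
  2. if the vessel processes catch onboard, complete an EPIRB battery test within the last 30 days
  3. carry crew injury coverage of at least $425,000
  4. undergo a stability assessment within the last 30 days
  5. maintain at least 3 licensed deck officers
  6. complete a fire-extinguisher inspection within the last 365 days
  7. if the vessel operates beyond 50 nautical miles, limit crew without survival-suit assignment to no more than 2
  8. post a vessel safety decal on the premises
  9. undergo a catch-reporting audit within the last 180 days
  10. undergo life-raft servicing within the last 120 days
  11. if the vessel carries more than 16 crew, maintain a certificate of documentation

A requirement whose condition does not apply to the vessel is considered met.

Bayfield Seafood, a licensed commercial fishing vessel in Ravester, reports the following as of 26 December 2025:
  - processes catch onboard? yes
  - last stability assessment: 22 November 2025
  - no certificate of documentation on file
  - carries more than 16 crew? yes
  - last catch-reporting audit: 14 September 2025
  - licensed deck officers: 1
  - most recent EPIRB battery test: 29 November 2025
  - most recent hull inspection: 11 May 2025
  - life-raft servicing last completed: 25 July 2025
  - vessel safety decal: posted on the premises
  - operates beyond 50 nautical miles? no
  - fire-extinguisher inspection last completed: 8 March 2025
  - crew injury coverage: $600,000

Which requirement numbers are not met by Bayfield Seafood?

1. hull inspection 229 days ago vs limit 180 → not met
2. condition 'processes catch onboard' holds; EPIRB battery test 27 days ago vs limit 30 → met
3. crew injury coverage $600,000 ≥ $425,000 → met
4. stability assessment 34 days ago vs limit 30 → not met
5. licensed deck officers 1 < 3 → not met
6. fire-extinguisher inspection 293 days ago vs limit 365 → met
7. condition 'operates beyond 50 nautical miles' does not hold → requirement n/a → met
8. vessel safety decal present → met
9. catch-reporting audit 103 days ago vs limit 180 → met
10. life-raft servicing 154 days ago vs limit 120 → not met
11. condition 'carries more than 16 crew' holds; certificate of documentation absent → not met
Not met: 1, 4, 5, 10, 11

1, 4, 5, 10, 11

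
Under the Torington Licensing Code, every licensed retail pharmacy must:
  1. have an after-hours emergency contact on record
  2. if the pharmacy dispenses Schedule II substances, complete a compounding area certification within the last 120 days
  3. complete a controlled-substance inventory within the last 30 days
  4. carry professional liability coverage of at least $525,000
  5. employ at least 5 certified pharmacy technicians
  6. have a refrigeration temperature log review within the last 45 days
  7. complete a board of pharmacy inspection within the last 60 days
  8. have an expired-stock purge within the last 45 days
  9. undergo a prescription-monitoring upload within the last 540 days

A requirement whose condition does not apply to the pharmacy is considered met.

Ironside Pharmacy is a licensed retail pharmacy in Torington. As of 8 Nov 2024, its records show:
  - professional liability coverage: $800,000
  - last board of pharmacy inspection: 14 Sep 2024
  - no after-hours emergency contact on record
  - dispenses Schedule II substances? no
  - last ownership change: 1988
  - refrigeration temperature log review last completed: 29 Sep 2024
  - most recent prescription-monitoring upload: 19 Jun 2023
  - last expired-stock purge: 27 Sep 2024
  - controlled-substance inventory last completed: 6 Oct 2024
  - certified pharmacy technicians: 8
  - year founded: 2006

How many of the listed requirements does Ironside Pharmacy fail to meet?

1. after-hours emergency contact absent → not met
2. condition 'dispenses Schedule II substances' does not hold → requirement n/a → met
3. controlled-substance inventory 33 days ago vs limit 30 → not met
4. professional liability coverage $800,000 ≥ $525,000 → met
5. certified pharmacy technicians 8 ≥ 5 → met
6. refrigeration temperature log review 40 days ago vs limit 45 → met
7. board of pharmacy inspection 55 days ago vs limit 60 → met
8. expired-stock purge 42 days ago vs limit 45 → met
9. prescription-monitoring upload 508 days ago vs limit 540 → met
Not met: 2 of 9

2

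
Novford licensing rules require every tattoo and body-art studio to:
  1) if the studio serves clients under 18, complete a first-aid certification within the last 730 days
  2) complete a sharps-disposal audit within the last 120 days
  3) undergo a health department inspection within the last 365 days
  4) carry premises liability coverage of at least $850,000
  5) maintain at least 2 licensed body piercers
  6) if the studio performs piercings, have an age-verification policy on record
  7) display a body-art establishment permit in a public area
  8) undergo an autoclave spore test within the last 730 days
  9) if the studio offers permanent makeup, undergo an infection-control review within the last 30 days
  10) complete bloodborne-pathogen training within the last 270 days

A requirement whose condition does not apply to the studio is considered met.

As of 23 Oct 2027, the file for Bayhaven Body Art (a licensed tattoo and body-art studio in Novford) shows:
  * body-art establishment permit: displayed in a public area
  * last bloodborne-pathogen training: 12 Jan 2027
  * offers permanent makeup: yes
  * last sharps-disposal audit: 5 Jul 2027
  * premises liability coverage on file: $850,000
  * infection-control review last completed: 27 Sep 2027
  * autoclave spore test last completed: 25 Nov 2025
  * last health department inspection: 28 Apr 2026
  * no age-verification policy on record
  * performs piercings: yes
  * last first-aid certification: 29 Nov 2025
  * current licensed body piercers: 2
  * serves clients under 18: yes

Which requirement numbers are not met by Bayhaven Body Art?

3, 6, 10

1. condition 'serves clients under 18' holds; first-aid certification 693 days ago vs limit 730 → met
2. sharps-disposal audit 110 days ago vs limit 120 → met
3. health department inspection 543 days ago vs limit 365 → not met
4. premises liability coverage $850,000 ≥ $850,000 → met
5. licensed body piercers 2 ≥ 2 → met
6. condition 'performs piercings' holds; age-verification policy absent → not met
7. body-art establishment permit present → met
8. autoclave spore test 697 days ago vs limit 730 → met
9. condition 'offers permanent makeup' holds; infection-control review 26 days ago vs limit 30 → met
10. bloodborne-pathogen training 284 days ago vs limit 270 → not met
Not met: 3, 6, 10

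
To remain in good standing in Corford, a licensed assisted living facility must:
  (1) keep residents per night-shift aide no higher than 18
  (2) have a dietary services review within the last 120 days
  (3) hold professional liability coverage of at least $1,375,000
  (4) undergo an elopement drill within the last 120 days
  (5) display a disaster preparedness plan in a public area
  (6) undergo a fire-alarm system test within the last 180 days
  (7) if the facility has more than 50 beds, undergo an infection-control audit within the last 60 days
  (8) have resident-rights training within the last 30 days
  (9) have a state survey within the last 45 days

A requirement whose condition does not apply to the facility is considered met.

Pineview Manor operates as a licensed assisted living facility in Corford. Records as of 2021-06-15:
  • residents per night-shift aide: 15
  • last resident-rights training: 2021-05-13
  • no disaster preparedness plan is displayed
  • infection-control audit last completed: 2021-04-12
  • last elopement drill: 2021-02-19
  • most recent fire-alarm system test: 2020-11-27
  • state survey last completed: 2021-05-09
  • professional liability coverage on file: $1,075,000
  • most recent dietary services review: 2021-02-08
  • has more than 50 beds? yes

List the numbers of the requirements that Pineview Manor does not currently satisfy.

1. residents per night-shift aide 15 ≤ 18 → met
2. dietary services review 127 days ago vs limit 120 → not met
3. professional liability coverage $1,075,000 < $1,375,000 → not met
4. elopement drill 116 days ago vs limit 120 → met
5. disaster preparedness plan absent → not met
6. fire-alarm system test 200 days ago vs limit 180 → not met
7. condition 'has more than 50 beds' holds; infection-control audit 64 days ago vs limit 60 → not met
8. resident-rights training 33 days ago vs limit 30 → not met
9. state survey 37 days ago vs limit 45 → met
Not met: 2, 3, 5, 6, 7, 8

2, 3, 5, 6, 7, 8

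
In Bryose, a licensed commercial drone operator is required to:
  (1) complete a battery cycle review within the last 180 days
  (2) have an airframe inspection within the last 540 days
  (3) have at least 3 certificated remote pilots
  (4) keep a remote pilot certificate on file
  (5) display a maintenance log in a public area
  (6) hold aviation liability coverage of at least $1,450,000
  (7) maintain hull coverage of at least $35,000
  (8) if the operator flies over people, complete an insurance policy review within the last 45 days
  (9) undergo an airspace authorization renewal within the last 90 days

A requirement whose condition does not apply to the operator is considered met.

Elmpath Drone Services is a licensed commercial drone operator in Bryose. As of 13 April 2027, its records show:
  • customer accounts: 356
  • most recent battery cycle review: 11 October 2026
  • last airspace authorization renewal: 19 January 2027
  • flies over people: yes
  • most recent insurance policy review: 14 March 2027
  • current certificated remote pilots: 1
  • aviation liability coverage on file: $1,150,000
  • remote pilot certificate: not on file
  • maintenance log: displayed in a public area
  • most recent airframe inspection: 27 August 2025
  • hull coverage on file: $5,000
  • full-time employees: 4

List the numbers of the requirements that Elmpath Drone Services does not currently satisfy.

1, 2, 3, 4, 6, 7

1. battery cycle review 184 days ago vs limit 180 → not met
2. airframe inspection 594 days ago vs limit 540 → not met
3. certificated remote pilots 1 < 3 → not met
4. remote pilot certificate absent → not met
5. maintenance log present → met
6. aviation liability coverage $1,150,000 < $1,450,000 → not met
7. hull coverage $5,000 < $35,000 → not met
8. condition 'flies over people' holds; insurance policy review 30 days ago vs limit 45 → met
9. airspace authorization renewal 84 days ago vs limit 90 → met
Not met: 1, 2, 3, 4, 6, 7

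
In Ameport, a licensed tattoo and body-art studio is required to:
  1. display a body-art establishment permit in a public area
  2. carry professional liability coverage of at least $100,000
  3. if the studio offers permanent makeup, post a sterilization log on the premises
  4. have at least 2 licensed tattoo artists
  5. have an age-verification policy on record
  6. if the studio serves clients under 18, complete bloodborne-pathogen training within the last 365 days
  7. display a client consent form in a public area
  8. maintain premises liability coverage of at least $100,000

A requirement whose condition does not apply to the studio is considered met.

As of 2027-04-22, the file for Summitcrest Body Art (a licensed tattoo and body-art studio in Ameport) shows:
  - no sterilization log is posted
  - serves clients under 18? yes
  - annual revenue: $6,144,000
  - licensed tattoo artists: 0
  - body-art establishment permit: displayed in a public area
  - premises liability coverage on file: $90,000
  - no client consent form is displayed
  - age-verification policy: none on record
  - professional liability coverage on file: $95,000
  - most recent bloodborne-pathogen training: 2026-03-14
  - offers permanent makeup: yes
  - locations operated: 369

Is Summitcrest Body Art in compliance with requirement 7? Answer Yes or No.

7. client consent form absent → not met

No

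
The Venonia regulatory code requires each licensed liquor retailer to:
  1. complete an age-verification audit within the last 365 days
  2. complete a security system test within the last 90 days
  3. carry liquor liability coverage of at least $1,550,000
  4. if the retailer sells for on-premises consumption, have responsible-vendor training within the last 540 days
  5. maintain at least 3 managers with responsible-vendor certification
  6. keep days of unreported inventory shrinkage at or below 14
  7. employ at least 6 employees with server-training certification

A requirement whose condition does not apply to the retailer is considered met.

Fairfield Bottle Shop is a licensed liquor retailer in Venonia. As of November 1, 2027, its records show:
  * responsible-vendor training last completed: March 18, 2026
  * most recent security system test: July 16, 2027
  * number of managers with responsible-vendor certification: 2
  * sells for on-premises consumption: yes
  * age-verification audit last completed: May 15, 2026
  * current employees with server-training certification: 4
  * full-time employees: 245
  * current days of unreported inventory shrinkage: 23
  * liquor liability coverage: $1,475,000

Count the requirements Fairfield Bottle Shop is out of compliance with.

1. age-verification audit 535 days ago vs limit 365 → not met
2. security system test 108 days ago vs limit 90 → not met
3. liquor liability coverage $1,475,000 < $1,550,000 → not met
4. condition 'sells for on-premises consumption' holds; responsible-vendor training 593 days ago vs limit 540 → not met
5. managers with responsible-vendor certification 2 < 3 → not met
6. days of unreported inventory shrinkage 23 > 14 → not met
7. employees with server-training certification 4 < 6 → not met
Not met: 7 of 7

7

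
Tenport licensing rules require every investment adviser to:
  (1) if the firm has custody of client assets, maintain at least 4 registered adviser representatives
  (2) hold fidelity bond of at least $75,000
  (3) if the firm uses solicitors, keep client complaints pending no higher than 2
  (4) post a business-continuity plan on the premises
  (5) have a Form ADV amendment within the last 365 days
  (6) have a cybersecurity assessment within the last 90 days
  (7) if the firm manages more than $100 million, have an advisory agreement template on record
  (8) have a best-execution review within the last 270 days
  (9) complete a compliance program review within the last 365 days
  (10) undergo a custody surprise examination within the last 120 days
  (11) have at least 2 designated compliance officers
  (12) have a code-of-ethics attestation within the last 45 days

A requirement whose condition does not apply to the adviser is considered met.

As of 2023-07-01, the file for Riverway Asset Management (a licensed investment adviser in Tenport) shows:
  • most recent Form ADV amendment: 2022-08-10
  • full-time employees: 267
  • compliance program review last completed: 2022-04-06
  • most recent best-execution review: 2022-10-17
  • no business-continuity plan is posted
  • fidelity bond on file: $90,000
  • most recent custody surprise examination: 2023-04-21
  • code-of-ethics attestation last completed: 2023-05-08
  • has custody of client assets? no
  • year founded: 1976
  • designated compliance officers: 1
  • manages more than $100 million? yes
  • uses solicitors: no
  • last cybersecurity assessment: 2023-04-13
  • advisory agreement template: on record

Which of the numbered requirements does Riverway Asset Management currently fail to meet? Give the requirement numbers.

4, 9, 11, 12

1. condition 'has custody of client assets' does not hold → requirement n/a → met
2. fidelity bond $90,000 ≥ $75,000 → met
3. condition 'uses solicitors' does not hold → requirement n/a → met
4. business-continuity plan absent → not met
5. Form ADV amendment 325 days ago vs limit 365 → met
6. cybersecurity assessment 79 days ago vs limit 90 → met
7. condition 'manages more than $100 million' holds; advisory agreement template present → met
8. best-execution review 257 days ago vs limit 270 → met
9. compliance program review 451 days ago vs limit 365 → not met
10. custody surprise examination 71 days ago vs limit 120 → met
11. designated compliance officers 1 < 2 → not met
12. code-of-ethics attestation 54 days ago vs limit 45 → not met
Not met: 4, 9, 11, 12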